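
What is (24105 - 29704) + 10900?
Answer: 5301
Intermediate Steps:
(24105 - 29704) + 10900 = -5599 + 10900 = 5301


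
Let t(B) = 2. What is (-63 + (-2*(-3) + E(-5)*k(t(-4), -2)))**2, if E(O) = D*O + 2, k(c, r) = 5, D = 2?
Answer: 9409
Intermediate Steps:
E(O) = 2 + 2*O (E(O) = 2*O + 2 = 2 + 2*O)
(-63 + (-2*(-3) + E(-5)*k(t(-4), -2)))**2 = (-63 + (-2*(-3) + (2 + 2*(-5))*5))**2 = (-63 + (6 + (2 - 10)*5))**2 = (-63 + (6 - 8*5))**2 = (-63 + (6 - 40))**2 = (-63 - 34)**2 = (-97)**2 = 9409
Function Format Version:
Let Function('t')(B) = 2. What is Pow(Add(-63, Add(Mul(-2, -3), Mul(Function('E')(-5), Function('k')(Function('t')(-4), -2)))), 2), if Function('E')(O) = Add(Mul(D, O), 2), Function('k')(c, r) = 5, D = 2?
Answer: 9409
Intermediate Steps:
Function('E')(O) = Add(2, Mul(2, O)) (Function('E')(O) = Add(Mul(2, O), 2) = Add(2, Mul(2, O)))
Pow(Add(-63, Add(Mul(-2, -3), Mul(Function('E')(-5), Function('k')(Function('t')(-4), -2)))), 2) = Pow(Add(-63, Add(Mul(-2, -3), Mul(Add(2, Mul(2, -5)), 5))), 2) = Pow(Add(-63, Add(6, Mul(Add(2, -10), 5))), 2) = Pow(Add(-63, Add(6, Mul(-8, 5))), 2) = Pow(Add(-63, Add(6, -40)), 2) = Pow(Add(-63, -34), 2) = Pow(-97, 2) = 9409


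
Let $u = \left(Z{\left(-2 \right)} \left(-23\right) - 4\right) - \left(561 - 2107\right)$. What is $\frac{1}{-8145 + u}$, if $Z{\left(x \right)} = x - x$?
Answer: $- \frac{1}{6603} \approx -0.00015145$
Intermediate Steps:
$Z{\left(x \right)} = 0$
$u = 1542$ ($u = \left(0 \left(-23\right) - 4\right) - \left(561 - 2107\right) = \left(0 - 4\right) - \left(561 - 2107\right) = -4 - -1546 = -4 + 1546 = 1542$)
$\frac{1}{-8145 + u} = \frac{1}{-8145 + 1542} = \frac{1}{-6603} = - \frac{1}{6603}$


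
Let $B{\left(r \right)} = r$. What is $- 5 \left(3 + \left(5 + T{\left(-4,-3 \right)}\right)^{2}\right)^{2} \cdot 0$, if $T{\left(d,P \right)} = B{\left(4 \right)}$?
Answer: $0$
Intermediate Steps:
$T{\left(d,P \right)} = 4$
$- 5 \left(3 + \left(5 + T{\left(-4,-3 \right)}\right)^{2}\right)^{2} \cdot 0 = - 5 \left(3 + \left(5 + 4\right)^{2}\right)^{2} \cdot 0 = - 5 \left(3 + 9^{2}\right)^{2} \cdot 0 = - 5 \left(3 + 81\right)^{2} \cdot 0 = - 5 \cdot 84^{2} \cdot 0 = \left(-5\right) 7056 \cdot 0 = \left(-35280\right) 0 = 0$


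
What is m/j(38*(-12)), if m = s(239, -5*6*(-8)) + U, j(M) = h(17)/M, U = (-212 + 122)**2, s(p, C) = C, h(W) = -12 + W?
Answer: -760608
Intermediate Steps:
U = 8100 (U = (-90)**2 = 8100)
j(M) = 5/M (j(M) = (-12 + 17)/M = 5/M)
m = 8340 (m = -5*6*(-8) + 8100 = -30*(-8) + 8100 = 240 + 8100 = 8340)
m/j(38*(-12)) = 8340/((5/((38*(-12))))) = 8340/((5/(-456))) = 8340/((5*(-1/456))) = 8340/(-5/456) = 8340*(-456/5) = -760608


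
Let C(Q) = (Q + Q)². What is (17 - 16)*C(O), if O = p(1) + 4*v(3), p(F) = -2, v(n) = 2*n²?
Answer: 19600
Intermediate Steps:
O = 70 (O = -2 + 4*(2*3²) = -2 + 4*(2*9) = -2 + 4*18 = -2 + 72 = 70)
C(Q) = 4*Q² (C(Q) = (2*Q)² = 4*Q²)
(17 - 16)*C(O) = (17 - 16)*(4*70²) = 1*(4*4900) = 1*19600 = 19600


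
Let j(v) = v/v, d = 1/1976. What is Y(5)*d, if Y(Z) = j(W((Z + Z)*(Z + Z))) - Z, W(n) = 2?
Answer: -1/494 ≈ -0.0020243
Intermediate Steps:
d = 1/1976 ≈ 0.00050607
j(v) = 1
Y(Z) = 1 - Z
Y(5)*d = (1 - 1*5)*(1/1976) = (1 - 5)*(1/1976) = -4*1/1976 = -1/494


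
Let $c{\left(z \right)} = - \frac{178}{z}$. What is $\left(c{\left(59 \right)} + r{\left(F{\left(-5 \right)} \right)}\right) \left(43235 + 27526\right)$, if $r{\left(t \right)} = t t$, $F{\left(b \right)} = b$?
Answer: $\frac{91777017}{59} \approx 1.5555 \cdot 10^{6}$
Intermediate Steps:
$r{\left(t \right)} = t^{2}$
$\left(c{\left(59 \right)} + r{\left(F{\left(-5 \right)} \right)}\right) \left(43235 + 27526\right) = \left(- \frac{178}{59} + \left(-5\right)^{2}\right) \left(43235 + 27526\right) = \left(\left(-178\right) \frac{1}{59} + 25\right) 70761 = \left(- \frac{178}{59} + 25\right) 70761 = \frac{1297}{59} \cdot 70761 = \frac{91777017}{59}$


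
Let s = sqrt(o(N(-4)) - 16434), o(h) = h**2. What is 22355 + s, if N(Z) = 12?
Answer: 22355 + 3*I*sqrt(1810) ≈ 22355.0 + 127.63*I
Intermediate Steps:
s = 3*I*sqrt(1810) (s = sqrt(12**2 - 16434) = sqrt(144 - 16434) = sqrt(-16290) = 3*I*sqrt(1810) ≈ 127.63*I)
22355 + s = 22355 + 3*I*sqrt(1810)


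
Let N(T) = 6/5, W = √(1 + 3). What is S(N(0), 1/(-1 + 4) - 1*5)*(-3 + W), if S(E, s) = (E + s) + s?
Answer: 122/15 ≈ 8.1333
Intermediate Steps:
W = 2 (W = √4 = 2)
N(T) = 6/5 (N(T) = 6*(⅕) = 6/5)
S(E, s) = E + 2*s
S(N(0), 1/(-1 + 4) - 1*5)*(-3 + W) = (6/5 + 2*(1/(-1 + 4) - 1*5))*(-3 + 2) = (6/5 + 2*(1/3 - 5))*(-1) = (6/5 + 2*(⅓ - 5))*(-1) = (6/5 + 2*(-14/3))*(-1) = (6/5 - 28/3)*(-1) = -122/15*(-1) = 122/15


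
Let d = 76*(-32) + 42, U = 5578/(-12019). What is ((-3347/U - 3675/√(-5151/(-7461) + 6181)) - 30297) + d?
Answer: -142100493/5578 - 3675*√9558699942/7686932 ≈ -25522.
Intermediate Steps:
U = -5578/12019 (U = 5578*(-1/12019) = -5578/12019 ≈ -0.46410)
d = -2390 (d = -2432 + 42 = -2390)
((-3347/U - 3675/√(-5151/(-7461) + 6181)) - 30297) + d = ((-3347/(-5578/12019) - 3675/√(-5151/(-7461) + 6181)) - 30297) - 2390 = ((-3347*(-12019/5578) - 3675/√(-5151*(-1/7461) + 6181)) - 30297) - 2390 = ((40227593/5578 - 3675/√(1717/2487 + 6181)) - 30297) - 2390 = ((40227593/5578 - 3675*√9558699942/7686932) - 30297) - 2390 = (-128769073/5578 - 3675*√9558699942/7686932) - 2390 = -142100493/5578 - 3675*√9558699942/7686932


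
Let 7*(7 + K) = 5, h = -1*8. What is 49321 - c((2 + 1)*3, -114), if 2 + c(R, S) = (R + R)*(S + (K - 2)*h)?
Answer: 351273/7 ≈ 50182.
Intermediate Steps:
h = -8
K = -44/7 (K = -7 + (⅐)*5 = -7 + 5/7 = -44/7 ≈ -6.2857)
c(R, S) = -2 + 2*R*(464/7 + S) (c(R, S) = -2 + (R + R)*(S + (-44/7 - 2)*(-8)) = -2 + (2*R)*(S - 58/7*(-8)) = -2 + (2*R)*(S + 464/7) = -2 + (2*R)*(464/7 + S) = -2 + 2*R*(464/7 + S))
49321 - c((2 + 1)*3, -114) = 49321 - (-2 + 928*((2 + 1)*3)/7 + 2*((2 + 1)*3)*(-114)) = 49321 - (-2 + 928*(3*3)/7 + 2*(3*3)*(-114)) = 49321 - (-2 + (928/7)*9 + 2*9*(-114)) = 49321 - (-2 + 8352/7 - 2052) = 49321 - 1*(-6026/7) = 49321 + 6026/7 = 351273/7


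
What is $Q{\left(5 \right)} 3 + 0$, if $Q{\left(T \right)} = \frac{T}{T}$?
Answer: $3$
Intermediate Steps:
$Q{\left(T \right)} = 1$
$Q{\left(5 \right)} 3 + 0 = 1 \cdot 3 + 0 = 3 + 0 = 3$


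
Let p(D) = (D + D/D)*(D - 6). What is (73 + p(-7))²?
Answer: 22801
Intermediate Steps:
p(D) = (1 + D)*(-6 + D) (p(D) = (D + 1)*(-6 + D) = (1 + D)*(-6 + D))
(73 + p(-7))² = (73 + (-6 + (-7)² - 5*(-7)))² = (73 + (-6 + 49 + 35))² = (73 + 78)² = 151² = 22801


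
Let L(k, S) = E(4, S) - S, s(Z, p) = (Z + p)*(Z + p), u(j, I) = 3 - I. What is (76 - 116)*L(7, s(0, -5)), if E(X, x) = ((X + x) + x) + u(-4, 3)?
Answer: -1160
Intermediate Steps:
s(Z, p) = (Z + p)²
E(X, x) = X + 2*x (E(X, x) = ((X + x) + x) + (3 - 1*3) = (X + 2*x) + (3 - 3) = (X + 2*x) + 0 = X + 2*x)
L(k, S) = 4 + S (L(k, S) = (4 + 2*S) - S = 4 + S)
(76 - 116)*L(7, s(0, -5)) = (76 - 116)*(4 + (0 - 5)²) = -40*(4 + (-5)²) = -40*(4 + 25) = -40*29 = -1160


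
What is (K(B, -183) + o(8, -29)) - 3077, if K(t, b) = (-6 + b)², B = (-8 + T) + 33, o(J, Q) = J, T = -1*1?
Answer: 32652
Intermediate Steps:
T = -1
B = 24 (B = (-8 - 1) + 33 = -9 + 33 = 24)
(K(B, -183) + o(8, -29)) - 3077 = ((-6 - 183)² + 8) - 3077 = ((-189)² + 8) - 3077 = (35721 + 8) - 3077 = 35729 - 3077 = 32652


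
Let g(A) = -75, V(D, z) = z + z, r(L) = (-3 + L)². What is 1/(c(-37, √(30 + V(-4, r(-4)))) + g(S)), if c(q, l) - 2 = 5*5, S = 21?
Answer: -1/48 ≈ -0.020833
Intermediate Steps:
V(D, z) = 2*z
c(q, l) = 27 (c(q, l) = 2 + 5*5 = 2 + 25 = 27)
1/(c(-37, √(30 + V(-4, r(-4)))) + g(S)) = 1/(27 - 75) = 1/(-48) = -1/48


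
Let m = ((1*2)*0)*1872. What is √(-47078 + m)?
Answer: I*√47078 ≈ 216.97*I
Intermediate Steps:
m = 0 (m = (2*0)*1872 = 0*1872 = 0)
√(-47078 + m) = √(-47078 + 0) = √(-47078) = I*√47078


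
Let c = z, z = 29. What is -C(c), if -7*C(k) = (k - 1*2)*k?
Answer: 783/7 ≈ 111.86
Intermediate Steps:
c = 29
C(k) = -k*(-2 + k)/7 (C(k) = -(k - 1*2)*k/7 = -(k - 2)*k/7 = -(-2 + k)*k/7 = -k*(-2 + k)/7)
-C(c) = -29*(2 - 1*29)/7 = -29*(2 - 29)/7 = -29*(-27)/7 = -1*(-783/7) = 783/7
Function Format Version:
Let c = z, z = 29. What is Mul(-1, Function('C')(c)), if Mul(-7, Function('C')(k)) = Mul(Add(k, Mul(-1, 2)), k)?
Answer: Rational(783, 7) ≈ 111.86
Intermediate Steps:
c = 29
Function('C')(k) = Mul(Rational(-1, 7), k, Add(-2, k)) (Function('C')(k) = Mul(Rational(-1, 7), Mul(Add(k, Mul(-1, 2)), k)) = Mul(Rational(-1, 7), Mul(Add(k, -2), k)) = Mul(Rational(-1, 7), Mul(Add(-2, k), k)) = Mul(Rational(-1, 7), Mul(k, Add(-2, k))) = Mul(Rational(-1, 7), k, Add(-2, k)))
Mul(-1, Function('C')(c)) = Mul(-1, Mul(Rational(1, 7), 29, Add(2, Mul(-1, 29)))) = Mul(-1, Mul(Rational(1, 7), 29, Add(2, -29))) = Mul(-1, Mul(Rational(1, 7), 29, -27)) = Mul(-1, Rational(-783, 7)) = Rational(783, 7)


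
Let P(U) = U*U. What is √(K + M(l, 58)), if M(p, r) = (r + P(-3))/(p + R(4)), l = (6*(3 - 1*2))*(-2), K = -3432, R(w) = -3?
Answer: I*√773205/15 ≈ 58.621*I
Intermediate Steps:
P(U) = U²
l = -12 (l = (6*(3 - 2))*(-2) = (6*1)*(-2) = 6*(-2) = -12)
M(p, r) = (9 + r)/(-3 + p) (M(p, r) = (r + (-3)²)/(p - 3) = (r + 9)/(-3 + p) = (9 + r)/(-3 + p))
√(K + M(l, 58)) = √(-3432 + (9 + 58)/(-3 - 12)) = √(-3432 + 67/(-15)) = √(-3432 - 1/15*67) = √(-3432 - 67/15) = √(-51547/15) = I*√773205/15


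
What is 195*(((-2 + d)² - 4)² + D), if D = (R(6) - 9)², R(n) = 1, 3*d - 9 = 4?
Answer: 347945/27 ≈ 12887.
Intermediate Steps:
d = 13/3 (d = 3 + (⅓)*4 = 3 + 4/3 = 13/3 ≈ 4.3333)
D = 64 (D = (1 - 9)² = (-8)² = 64)
195*(((-2 + d)² - 4)² + D) = 195*(((-2 + 13/3)² - 4)² + 64) = 195*(((7/3)² - 4)² + 64) = 195*((49/9 - 4)² + 64) = 195*((13/9)² + 64) = 195*(169/81 + 64) = 195*(5353/81) = 347945/27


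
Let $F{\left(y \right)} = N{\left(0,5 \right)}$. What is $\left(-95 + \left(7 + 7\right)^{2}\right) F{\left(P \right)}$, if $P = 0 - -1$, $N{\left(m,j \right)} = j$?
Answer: $505$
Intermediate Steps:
$P = 1$ ($P = 0 + 1 = 1$)
$F{\left(y \right)} = 5$
$\left(-95 + \left(7 + 7\right)^{2}\right) F{\left(P \right)} = \left(-95 + \left(7 + 7\right)^{2}\right) 5 = \left(-95 + 14^{2}\right) 5 = \left(-95 + 196\right) 5 = 101 \cdot 5 = 505$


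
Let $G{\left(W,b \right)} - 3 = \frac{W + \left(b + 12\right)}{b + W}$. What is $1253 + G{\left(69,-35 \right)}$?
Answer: $\frac{21375}{17} \approx 1257.4$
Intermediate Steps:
$G{\left(W,b \right)} = 3 + \frac{12 + W + b}{W + b}$ ($G{\left(W,b \right)} = 3 + \frac{W + \left(b + 12\right)}{b + W} = 3 + \frac{W + \left(12 + b\right)}{W + b} = 3 + \frac{12 + W + b}{W + b}$)
$1253 + G{\left(69,-35 \right)} = 1253 + \frac{4 \left(3 + 69 - 35\right)}{69 - 35} = 1253 + 4 \cdot \frac{1}{34} \cdot 37 = 1253 + \frac{74}{17} = \frac{21375}{17}$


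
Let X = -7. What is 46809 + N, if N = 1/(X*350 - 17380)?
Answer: 928222469/19830 ≈ 46809.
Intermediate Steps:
N = -1/19830 (N = 1/(-7*350 - 17380) = 1/(-2450 - 17380) = 1/(-19830) = -1/19830 ≈ -5.0429e-5)
46809 + N = 46809 - 1/19830 = 928222469/19830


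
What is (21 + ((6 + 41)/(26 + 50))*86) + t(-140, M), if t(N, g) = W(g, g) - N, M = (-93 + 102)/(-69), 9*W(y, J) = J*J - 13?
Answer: 38488795/180918 ≈ 212.74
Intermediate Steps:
W(y, J) = -13/9 + J**2/9 (W(y, J) = (J*J - 13)/9 = (J**2 - 13)/9 = (-13 + J**2)/9 = -13/9 + J**2/9)
M = -3/23 (M = 9*(-1/69) = -3/23 ≈ -0.13043)
t(N, g) = -13/9 - N + g**2/9 (t(N, g) = (-13/9 + g**2/9) - N = -13/9 - N + g**2/9)
(21 + ((6 + 41)/(26 + 50))*86) + t(-140, M) = (21 + ((6 + 41)/(26 + 50))*86) + (-13/9 - 1*(-140) + (-3/23)**2/9) = (21 + (47/76)*86) + (-13/9 + 140 + (1/9)*(9/529)) = (21 + (47*(1/76))*86) + (-13/9 + 140 + 1/529) = (21 + (47/76)*86) + 659672/4761 = (21 + 2021/38) + 659672/4761 = 2819/38 + 659672/4761 = 38488795/180918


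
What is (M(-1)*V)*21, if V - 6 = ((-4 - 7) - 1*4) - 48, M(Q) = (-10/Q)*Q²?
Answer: -11970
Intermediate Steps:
M(Q) = -10*Q
V = -57 (V = 6 + (((-4 - 7) - 1*4) - 48) = 6 + ((-11 - 4) - 48) = 6 + (-15 - 48) = 6 - 63 = -57)
(M(-1)*V)*21 = (-10*(-1)*(-57))*21 = (10*(-57))*21 = -570*21 = -11970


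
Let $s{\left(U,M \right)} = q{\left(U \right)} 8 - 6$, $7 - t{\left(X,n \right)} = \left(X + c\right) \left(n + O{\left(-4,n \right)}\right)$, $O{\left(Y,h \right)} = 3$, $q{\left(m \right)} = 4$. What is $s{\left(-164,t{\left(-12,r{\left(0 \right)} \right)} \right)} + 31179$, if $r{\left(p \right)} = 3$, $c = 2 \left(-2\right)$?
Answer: $31205$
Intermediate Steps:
$c = -4$
$t{\left(X,n \right)} = 7 - \left(-4 + X\right) \left(3 + n\right)$ ($t{\left(X,n \right)} = 7 - \left(X - 4\right) \left(n + 3\right) = 7 - \left(-4 + X\right) \left(3 + n\right)$)
$s{\left(U,M \right)} = 26$ ($s{\left(U,M \right)} = 4 \cdot 8 - 6 = 32 - 6 = 26$)
$s{\left(-164,t{\left(-12,r{\left(0 \right)} \right)} \right)} + 31179 = 26 + 31179 = 31205$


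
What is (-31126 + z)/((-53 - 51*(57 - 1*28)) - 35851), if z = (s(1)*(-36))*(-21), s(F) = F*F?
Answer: 30370/37383 ≈ 0.81240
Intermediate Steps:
s(F) = F²
z = 756 (z = (1²*(-36))*(-21) = (1*(-36))*(-21) = -36*(-21) = 756)
(-31126 + z)/((-53 - 51*(57 - 1*28)) - 35851) = (-31126 + 756)/((-53 - 51*(57 - 1*28)) - 35851) = -30370/((-53 - 51*(57 - 28)) - 35851) = -30370/((-53 - 51*29) - 35851) = -30370/((-53 - 1479) - 35851) = -30370/(-1532 - 35851) = -30370/(-37383) = -30370*(-1/37383) = 30370/37383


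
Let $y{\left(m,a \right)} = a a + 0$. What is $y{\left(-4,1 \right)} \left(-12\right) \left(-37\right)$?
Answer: $444$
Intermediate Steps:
$y{\left(m,a \right)} = a^{2}$ ($y{\left(m,a \right)} = a^{2} + 0 = a^{2}$)
$y{\left(-4,1 \right)} \left(-12\right) \left(-37\right) = 1^{2} \left(-12\right) \left(-37\right) = 1 \left(-12\right) \left(-37\right) = \left(-12\right) \left(-37\right) = 444$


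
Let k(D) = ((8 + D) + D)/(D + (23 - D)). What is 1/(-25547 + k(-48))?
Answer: -23/587669 ≈ -3.9138e-5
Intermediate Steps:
k(D) = 8/23 + 2*D/23 (k(D) = (8 + 2*D)/23 = (8 + 2*D)*(1/23) = 8/23 + 2*D/23)
1/(-25547 + k(-48)) = 1/(-25547 + (8/23 + (2/23)*(-48))) = 1/(-25547 + (8/23 - 96/23)) = 1/(-25547 - 88/23) = 1/(-587669/23) = -23/587669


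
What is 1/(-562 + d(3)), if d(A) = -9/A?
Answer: -1/565 ≈ -0.0017699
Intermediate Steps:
1/(-562 + d(3)) = 1/(-562 - 9/3) = 1/(-562 - 9*⅓) = 1/(-562 - 3) = 1/(-565) = -1/565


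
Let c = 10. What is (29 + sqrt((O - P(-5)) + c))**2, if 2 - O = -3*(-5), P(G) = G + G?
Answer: (29 + sqrt(7))**2 ≈ 1001.5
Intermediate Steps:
P(G) = 2*G
O = -13 (O = 2 - (-3)*(-5) = 2 - 1*15 = 2 - 15 = -13)
(29 + sqrt((O - P(-5)) + c))**2 = (29 + sqrt((-13 - 2*(-5)) + 10))**2 = (29 + sqrt((-13 - 1*(-10)) + 10))**2 = (29 + sqrt((-13 + 10) + 10))**2 = (29 + sqrt(-3 + 10))**2 = (29 + sqrt(7))**2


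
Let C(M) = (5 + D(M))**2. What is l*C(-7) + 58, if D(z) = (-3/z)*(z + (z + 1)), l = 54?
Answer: 3706/49 ≈ 75.633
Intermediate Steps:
D(z) = -3*(1 + 2*z)/z (D(z) = (-3/z)*(z + (1 + z)) = (-3/z)*(1 + 2*z) = -3*(1 + 2*z)/z)
C(M) = (-1 - 3/M)**2 (C(M) = (5 + (-6 - 3/M))**2 = (-1 - 3/M)**2)
l*C(-7) + 58 = 54*((3 - 7)**2/(-7)**2) + 58 = 54*((1/49)*(-4)**2) + 58 = 54*((1/49)*16) + 58 = 54*(16/49) + 58 = 864/49 + 58 = 3706/49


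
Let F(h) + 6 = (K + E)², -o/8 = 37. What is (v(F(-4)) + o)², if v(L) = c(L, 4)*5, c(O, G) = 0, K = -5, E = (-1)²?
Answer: 87616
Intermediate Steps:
o = -296 (o = -8*37 = -296)
E = 1
F(h) = 10 (F(h) = -6 + (-5 + 1)² = -6 + (-4)² = -6 + 16 = 10)
v(L) = 0 (v(L) = 0*5 = 0)
(v(F(-4)) + o)² = (0 - 296)² = (-296)² = 87616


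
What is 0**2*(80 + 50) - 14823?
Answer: -14823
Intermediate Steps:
0**2*(80 + 50) - 14823 = 0*130 - 14823 = 0 - 14823 = -14823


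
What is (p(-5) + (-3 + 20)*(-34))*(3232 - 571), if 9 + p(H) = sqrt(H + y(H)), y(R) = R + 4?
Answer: -1562007 + 2661*I*sqrt(6) ≈ -1.562e+6 + 6518.1*I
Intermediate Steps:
y(R) = 4 + R
p(H) = -9 + sqrt(4 + 2*H) (p(H) = -9 + sqrt(H + (4 + H)) = -9 + sqrt(4 + 2*H))
(p(-5) + (-3 + 20)*(-34))*(3232 - 571) = ((-9 + sqrt(4 + 2*(-5))) + (-3 + 20)*(-34))*(3232 - 571) = ((-9 + sqrt(4 - 10)) + 17*(-34))*2661 = ((-9 + sqrt(-6)) - 578)*2661 = ((-9 + I*sqrt(6)) - 578)*2661 = (-587 + I*sqrt(6))*2661 = -1562007 + 2661*I*sqrt(6)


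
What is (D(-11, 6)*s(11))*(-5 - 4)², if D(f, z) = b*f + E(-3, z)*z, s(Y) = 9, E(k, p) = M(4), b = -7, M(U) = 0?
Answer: 56133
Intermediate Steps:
E(k, p) = 0
D(f, z) = -7*f (D(f, z) = -7*f + 0*z = -7*f + 0 = -7*f)
(D(-11, 6)*s(11))*(-5 - 4)² = (-7*(-11)*9)*(-5 - 4)² = (77*9)*(-9)² = 693*81 = 56133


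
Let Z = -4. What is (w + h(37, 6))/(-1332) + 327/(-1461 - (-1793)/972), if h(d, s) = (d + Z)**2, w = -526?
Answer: -1221870545/1889174268 ≈ -0.64678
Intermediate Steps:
h(d, s) = (-4 + d)**2 (h(d, s) = (d - 4)**2 = (-4 + d)**2)
(w + h(37, 6))/(-1332) + 327/(-1461 - (-1793)/972) = (-526 + (-4 + 37)**2)/(-1332) + 327/(-1461 - (-1793)/972) = (-526 + 33**2)*(-1/1332) + 327/(-1461 - (-1793)/972) = (-526 + 1089)*(-1/1332) + 327/(-1461 - 1*(-1793/972)) = 563*(-1/1332) + 327/(-1461 + 1793/972) = -563/1332 + 327/(-1418299/972) = -563/1332 + 327*(-972/1418299) = -563/1332 - 317844/1418299 = -1221870545/1889174268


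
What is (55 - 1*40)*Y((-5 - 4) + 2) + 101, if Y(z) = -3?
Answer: 56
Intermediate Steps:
(55 - 1*40)*Y((-5 - 4) + 2) + 101 = (55 - 1*40)*(-3) + 101 = (55 - 40)*(-3) + 101 = 15*(-3) + 101 = -45 + 101 = 56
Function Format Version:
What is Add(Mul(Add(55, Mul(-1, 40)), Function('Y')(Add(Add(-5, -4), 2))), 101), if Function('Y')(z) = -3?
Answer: 56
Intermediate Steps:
Add(Mul(Add(55, Mul(-1, 40)), Function('Y')(Add(Add(-5, -4), 2))), 101) = Add(Mul(Add(55, Mul(-1, 40)), -3), 101) = Add(Mul(Add(55, -40), -3), 101) = Add(Mul(15, -3), 101) = Add(-45, 101) = 56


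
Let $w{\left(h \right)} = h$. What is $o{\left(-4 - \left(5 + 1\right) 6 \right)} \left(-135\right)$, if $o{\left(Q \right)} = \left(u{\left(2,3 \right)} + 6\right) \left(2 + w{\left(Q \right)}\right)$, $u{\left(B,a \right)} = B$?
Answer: $41040$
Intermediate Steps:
$o{\left(Q \right)} = 16 + 8 Q$ ($o{\left(Q \right)} = \left(2 + 6\right) \left(2 + Q\right) = 8 \left(2 + Q\right) = 16 + 8 Q$)
$o{\left(-4 - \left(5 + 1\right) 6 \right)} \left(-135\right) = \left(16 + 8 \left(-4 - \left(5 + 1\right) 6\right)\right) \left(-135\right) = \left(16 + 8 \left(-4 - 6 \cdot 6\right)\right) \left(-135\right) = \left(16 + 8 \left(-4 - 36\right)\right) \left(-135\right) = \left(16 + 8 \left(-40\right)\right) \left(-135\right) = \left(16 - 320\right) \left(-135\right) = \left(-304\right) \left(-135\right) = 41040$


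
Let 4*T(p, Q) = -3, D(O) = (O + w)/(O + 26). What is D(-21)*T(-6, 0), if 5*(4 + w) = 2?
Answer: 369/100 ≈ 3.6900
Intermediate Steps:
w = -18/5 (w = -4 + (⅕)*2 = -4 + ⅖ = -18/5 ≈ -3.6000)
D(O) = (-18/5 + O)/(26 + O) (D(O) = (O - 18/5)/(O + 26) = (-18/5 + O)/(26 + O))
T(p, Q) = -¾ (T(p, Q) = (¼)*(-3) = -¾)
D(-21)*T(-6, 0) = ((-18/5 - 21)/(26 - 21))*(-¾) = (-123/5/5)*(-¾) = ((⅕)*(-123/5))*(-¾) = -123/25*(-¾) = 369/100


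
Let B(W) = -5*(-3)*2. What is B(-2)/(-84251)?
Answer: -30/84251 ≈ -0.00035608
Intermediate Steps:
B(W) = 30 (B(W) = 15*2 = 30)
B(-2)/(-84251) = 30/(-84251) = -1/84251*30 = -30/84251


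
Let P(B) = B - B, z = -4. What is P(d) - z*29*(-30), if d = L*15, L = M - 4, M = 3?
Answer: -3480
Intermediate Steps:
L = -1 (L = 3 - 4 = -1)
d = -15 (d = -1*15 = -15)
P(B) = 0
P(d) - z*29*(-30) = 0 - (-4*29)*(-30) = 0 - (-116)*(-30) = 0 - 1*3480 = 0 - 3480 = -3480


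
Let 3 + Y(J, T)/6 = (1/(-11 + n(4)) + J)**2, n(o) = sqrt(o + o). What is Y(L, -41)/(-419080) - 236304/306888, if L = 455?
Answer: -127706650724997/34213105116620 + 154212*sqrt(2)/668904065 ≈ -3.7324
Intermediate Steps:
n(o) = sqrt(2)*sqrt(o) (n(o) = sqrt(2*o) = sqrt(2)*sqrt(o))
Y(J, T) = -18 + 6*(J + 1/(-11 + 2*sqrt(2)))**2 (Y(J, T) = -18 + 6*(1/(-11 + sqrt(2)*sqrt(4)) + J)**2 = -18 + 6*(1/(-11 + sqrt(2)*2) + J)**2 = -18 + 6*(1/(-11 + 2*sqrt(2)) + J)**2 = -18 + 6*(J + 1/(-11 + 2*sqrt(2)))**2)
Y(L, -41)/(-419080) - 236304/306888 = (-18 + 6*(1 - 11*455 + 2*455*sqrt(2))**2/(11 - 2*sqrt(2))**2)/(-419080) - 236304/306888 = (-18 + 6*(1 - 5005 + 910*sqrt(2))**2/(11 - 2*sqrt(2))**2)*(-1/419080) - 236304*1/306888 = (-18 + 6*(-5004 + 910*sqrt(2))**2/(11 - 2*sqrt(2))**2)*(-1/419080) - 9846/12787 = (9/209540 - 3*(-5004 + 910*sqrt(2))**2/(209540*(11 - 2*sqrt(2))**2)) - 9846/12787 = -2063015757/2679387980 - 3*(-5004 + 910*sqrt(2))**2/(209540*(11 - 2*sqrt(2))**2)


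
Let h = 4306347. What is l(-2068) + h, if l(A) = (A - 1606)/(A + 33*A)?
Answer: 13763085179/3196 ≈ 4.3063e+6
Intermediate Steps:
l(A) = (-1606 + A)/(34*A) (l(A) = (-1606 + A)/((34*A)) = (-1606 + A)*(1/(34*A)) = (-1606 + A)/(34*A))
l(-2068) + h = (1/34)*(-1606 - 2068)/(-2068) + 4306347 = (1/34)*(-1/2068)*(-3674) + 4306347 = 167/3196 + 4306347 = 13763085179/3196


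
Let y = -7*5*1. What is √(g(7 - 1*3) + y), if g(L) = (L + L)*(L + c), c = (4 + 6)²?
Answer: √797 ≈ 28.231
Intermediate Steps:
c = 100 (c = 10² = 100)
g(L) = 2*L*(100 + L) (g(L) = (L + L)*(L + 100) = (2*L)*(100 + L) = 2*L*(100 + L))
y = -35 (y = -35*1 = -35)
√(g(7 - 1*3) + y) = √(2*(7 - 1*3)*(100 + (7 - 1*3)) - 35) = √(2*(7 - 3)*(100 + (7 - 3)) - 35) = √(2*4*(100 + 4) - 35) = √(2*4*104 - 35) = √(832 - 35) = √797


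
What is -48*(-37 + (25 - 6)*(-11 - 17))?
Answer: 27312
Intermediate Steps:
-48*(-37 + (25 - 6)*(-11 - 17)) = -48*(-37 + 19*(-28)) = -48*(-37 - 532) = -48*(-569) = 27312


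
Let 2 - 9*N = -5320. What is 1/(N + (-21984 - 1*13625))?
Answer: -3/105053 ≈ -2.8557e-5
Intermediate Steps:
N = 1774/3 (N = 2/9 - 1/9*(-5320) = 2/9 + 5320/9 = 1774/3 ≈ 591.33)
1/(N + (-21984 - 1*13625)) = 1/(1774/3 + (-21984 - 1*13625)) = 1/(1774/3 + (-21984 - 13625)) = 1/(1774/3 - 35609) = 1/(-105053/3) = -3/105053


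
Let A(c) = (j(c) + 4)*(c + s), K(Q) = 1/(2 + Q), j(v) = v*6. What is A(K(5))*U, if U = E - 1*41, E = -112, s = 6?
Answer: -223686/49 ≈ -4565.0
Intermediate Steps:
j(v) = 6*v
A(c) = (4 + 6*c)*(6 + c) (A(c) = (6*c + 4)*(c + 6) = (4 + 6*c)*(6 + c))
U = -153 (U = -112 - 1*41 = -112 - 41 = -153)
A(K(5))*U = (24 + 6*(1/(2 + 5))² + 40/(2 + 5))*(-153) = (24 + 6*(1/7)² + 40/7)*(-153) = (24 + 6*(⅐)² + 40*(⅐))*(-153) = (24 + 6*(1/49) + 40/7)*(-153) = (24 + 6/49 + 40/7)*(-153) = (1462/49)*(-153) = -223686/49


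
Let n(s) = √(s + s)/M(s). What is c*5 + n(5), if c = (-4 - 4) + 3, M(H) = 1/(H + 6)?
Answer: -25 + 11*√10 ≈ 9.7850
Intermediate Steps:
M(H) = 1/(6 + H)
c = -5 (c = -8 + 3 = -5)
n(s) = √2*√s*(6 + s) (n(s) = √(s + s)/(1/(6 + s)) = √(2*s)*(6 + s) = (√2*√s)*(6 + s) = √2*√s*(6 + s))
c*5 + n(5) = -5*5 + √2*√5*(6 + 5) = -25 + √2*√5*11 = -25 + 11*√10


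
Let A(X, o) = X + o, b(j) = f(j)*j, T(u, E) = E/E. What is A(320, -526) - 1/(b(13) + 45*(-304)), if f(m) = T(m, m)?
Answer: -2815401/13667 ≈ -206.00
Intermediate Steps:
T(u, E) = 1
f(m) = 1
b(j) = j (b(j) = 1*j = j)
A(320, -526) - 1/(b(13) + 45*(-304)) = (320 - 526) - 1/(13 + 45*(-304)) = -206 - 1/(13 - 13680) = -206 - 1/(-13667) = -206 - 1*(-1/13667) = -206 + 1/13667 = -2815401/13667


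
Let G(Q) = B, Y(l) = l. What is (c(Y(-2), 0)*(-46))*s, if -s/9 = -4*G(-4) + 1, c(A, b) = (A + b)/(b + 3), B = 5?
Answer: 5244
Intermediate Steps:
G(Q) = 5
c(A, b) = (A + b)/(3 + b)
s = 171 (s = -9*(-4*5 + 1) = -9*(-20 + 1) = -9*(-19) = 171)
(c(Y(-2), 0)*(-46))*s = (((-2 + 0)/(3 + 0))*(-46))*171 = ((-2/3)*(-46))*171 = (((⅓)*(-2))*(-46))*171 = -⅔*(-46)*171 = (92/3)*171 = 5244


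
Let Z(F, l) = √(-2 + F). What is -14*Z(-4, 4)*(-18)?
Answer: 252*I*√6 ≈ 617.27*I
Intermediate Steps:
-14*Z(-4, 4)*(-18) = -14*√(-2 - 4)*(-18) = -14*I*√6*(-18) = 252*I*√6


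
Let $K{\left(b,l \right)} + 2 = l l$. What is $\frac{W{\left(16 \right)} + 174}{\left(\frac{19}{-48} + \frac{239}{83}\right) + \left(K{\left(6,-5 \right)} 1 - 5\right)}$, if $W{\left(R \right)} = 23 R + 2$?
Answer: $\frac{2167296}{81607} \approx 26.558$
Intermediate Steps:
$K{\left(b,l \right)} = -2 + l^{2}$ ($K{\left(b,l \right)} = -2 + l l = -2 + l^{2}$)
$W{\left(R \right)} = 2 + 23 R$
$\frac{W{\left(16 \right)} + 174}{\left(\frac{19}{-48} + \frac{239}{83}\right) + \left(K{\left(6,-5 \right)} 1 - 5\right)} = \frac{\left(2 + 23 \cdot 16\right) + 174}{\left(\frac{19}{-48} + \frac{239}{83}\right) - \left(5 - \left(-2 + \left(-5\right)^{2}\right) 1\right)} = \frac{\left(2 + 368\right) + 174}{\left(19 \left(- \frac{1}{48}\right) + 239 \cdot \frac{1}{83}\right) - \left(5 - \left(-2 + 25\right) 1\right)} = \frac{370 + 174}{\left(- \frac{19}{48} + \frac{239}{83}\right) + \left(23 \cdot 1 - 5\right)} = \frac{544}{\frac{9895}{3984} + \left(23 - 5\right)} = \frac{544}{\frac{9895}{3984} + 18} = \frac{544}{\frac{81607}{3984}} = 544 \cdot \frac{3984}{81607} = \frac{2167296}{81607}$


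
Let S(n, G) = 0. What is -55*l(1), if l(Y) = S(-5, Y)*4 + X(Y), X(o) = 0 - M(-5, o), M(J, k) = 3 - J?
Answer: 440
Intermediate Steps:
X(o) = -8 (X(o) = 0 - (3 - 1*(-5)) = 0 - (3 + 5) = 0 - 1*8 = 0 - 8 = -8)
l(Y) = -8 (l(Y) = 0*4 - 8 = 0 - 8 = -8)
-55*l(1) = -55*(-8) = 440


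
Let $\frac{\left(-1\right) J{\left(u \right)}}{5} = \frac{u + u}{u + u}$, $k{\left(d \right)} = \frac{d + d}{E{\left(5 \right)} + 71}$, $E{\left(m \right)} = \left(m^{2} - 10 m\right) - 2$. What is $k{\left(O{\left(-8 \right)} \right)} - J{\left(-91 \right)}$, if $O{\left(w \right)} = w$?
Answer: $\frac{51}{11} \approx 4.6364$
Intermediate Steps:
$E{\left(m \right)} = -2 + m^{2} - 10 m$
$k{\left(d \right)} = \frac{d}{22}$ ($k{\left(d \right)} = \frac{d + d}{\left(-2 + 5^{2} - 50\right) + 71} = \frac{2 d}{\left(-2 + 25 - 50\right) + 71} = \frac{2 d}{-27 + 71} = \frac{2 d}{44} = 2 d \frac{1}{44} = \frac{d}{22}$)
$J{\left(u \right)} = -5$ ($J{\left(u \right)} = - 5 \frac{u + u}{u + u} = - 5 \frac{2 u}{2 u} = - 5 \cdot 2 u \frac{1}{2 u} = \left(-5\right) 1 = -5$)
$k{\left(O{\left(-8 \right)} \right)} - J{\left(-91 \right)} = \frac{1}{22} \left(-8\right) - -5 = - \frac{4}{11} + 5 = \frac{51}{11}$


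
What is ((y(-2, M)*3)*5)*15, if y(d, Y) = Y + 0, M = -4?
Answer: -900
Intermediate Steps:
y(d, Y) = Y
((y(-2, M)*3)*5)*15 = (-4*3*5)*15 = -12*5*15 = -60*15 = -900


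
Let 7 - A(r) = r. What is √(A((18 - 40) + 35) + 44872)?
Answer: √44866 ≈ 211.82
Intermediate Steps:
A(r) = 7 - r
√(A((18 - 40) + 35) + 44872) = √((7 - ((18 - 40) + 35)) + 44872) = √((7 - (-22 + 35)) + 44872) = √((7 - 1*13) + 44872) = √((7 - 13) + 44872) = √(-6 + 44872) = √44866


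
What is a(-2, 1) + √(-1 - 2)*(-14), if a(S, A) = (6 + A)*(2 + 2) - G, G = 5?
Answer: 23 - 14*I*√3 ≈ 23.0 - 24.249*I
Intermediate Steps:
a(S, A) = 19 + 4*A (a(S, A) = (6 + A)*(2 + 2) - 1*5 = (6 + A)*4 - 5 = (24 + 4*A) - 5 = 19 + 4*A)
a(-2, 1) + √(-1 - 2)*(-14) = (19 + 4*1) + √(-1 - 2)*(-14) = (19 + 4) + √(-3)*(-14) = 23 + (I*√3)*(-14) = 23 - 14*I*√3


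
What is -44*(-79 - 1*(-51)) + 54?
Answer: 1286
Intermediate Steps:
-44*(-79 - 1*(-51)) + 54 = -44*(-79 + 51) + 54 = -44*(-28) + 54 = 1232 + 54 = 1286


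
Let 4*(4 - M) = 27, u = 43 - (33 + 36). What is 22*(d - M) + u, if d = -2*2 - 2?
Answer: -195/2 ≈ -97.500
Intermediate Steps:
u = -26 (u = 43 - 1*69 = 43 - 69 = -26)
M = -11/4 (M = 4 - 1/4*27 = 4 - 27/4 = -11/4 ≈ -2.7500)
d = -6 (d = -4 - 2 = -6)
22*(d - M) + u = 22*(-6 - 1*(-11/4)) - 26 = 22*(-6 + 11/4) - 26 = 22*(-13/4) - 26 = -143/2 - 26 = -195/2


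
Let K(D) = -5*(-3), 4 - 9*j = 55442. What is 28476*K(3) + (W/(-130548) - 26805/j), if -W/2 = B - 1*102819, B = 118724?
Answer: 386422766573300/904665003 ≈ 4.2714e+5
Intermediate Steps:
j = -55438/9 (j = 4/9 - 1/9*55442 = 4/9 - 55442/9 = -55438/9 ≈ -6159.8)
W = -31810 (W = -2*(118724 - 1*102819) = -2*(118724 - 102819) = -2*15905 = -31810)
K(D) = 15
28476*K(3) + (W/(-130548) - 26805/j) = 28476*15 + (-31810/(-130548) - 26805/(-55438/9)) = 427140 + (-31810*(-1/130548) - 26805*(-9/55438)) = 427140 + (15905/65274 + 241245/55438) = 427140 + 4157191880/904665003 = 386422766573300/904665003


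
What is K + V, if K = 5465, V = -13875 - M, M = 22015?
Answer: -30425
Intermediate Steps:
V = -35890 (V = -13875 - 1*22015 = -13875 - 22015 = -35890)
K + V = 5465 - 35890 = -30425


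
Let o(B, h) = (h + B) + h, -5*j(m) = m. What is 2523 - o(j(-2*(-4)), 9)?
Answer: 12533/5 ≈ 2506.6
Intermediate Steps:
j(m) = -m/5
o(B, h) = B + 2*h (o(B, h) = (B + h) + h = B + 2*h)
2523 - o(j(-2*(-4)), 9) = 2523 - (-(-2)*(-4)/5 + 2*9) = 2523 - (-⅕*8 + 18) = 2523 - (-8/5 + 18) = 2523 - 1*82/5 = 2523 - 82/5 = 12533/5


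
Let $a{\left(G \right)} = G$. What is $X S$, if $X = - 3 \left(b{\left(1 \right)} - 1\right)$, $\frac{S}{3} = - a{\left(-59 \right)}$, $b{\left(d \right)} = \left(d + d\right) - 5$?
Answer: $2124$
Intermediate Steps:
$b{\left(d \right)} = -5 + 2 d$ ($b{\left(d \right)} = 2 d - 5 = -5 + 2 d$)
$S = 177$ ($S = 3 \left(\left(-1\right) \left(-59\right)\right) = 3 \cdot 59 = 177$)
$X = 12$ ($X = - 3 \left(\left(-5 + 2 \cdot 1\right) - 1\right) = - 3 \left(\left(-5 + 2\right) - 1\right) = - 3 \left(-3 - 1\right) = \left(-3\right) \left(-4\right) = 12$)
$X S = 12 \cdot 177 = 2124$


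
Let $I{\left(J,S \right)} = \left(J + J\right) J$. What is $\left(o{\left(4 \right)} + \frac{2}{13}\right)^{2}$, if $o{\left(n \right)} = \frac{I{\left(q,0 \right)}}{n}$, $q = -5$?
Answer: $\frac{108241}{676} \approx 160.12$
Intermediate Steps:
$I{\left(J,S \right)} = 2 J^{2}$ ($I{\left(J,S \right)} = 2 J J = 2 J^{2}$)
$o{\left(n \right)} = \frac{50}{n}$ ($o{\left(n \right)} = \frac{2 \left(-5\right)^{2}}{n} = \frac{2 \cdot 25}{n} = \frac{50}{n}$)
$\left(o{\left(4 \right)} + \frac{2}{13}\right)^{2} = \left(\frac{50}{4} + \frac{2}{13}\right)^{2} = \left(50 \cdot \frac{1}{4} + 2 \cdot \frac{1}{13}\right)^{2} = \left(\frac{25}{2} + \frac{2}{13}\right)^{2} = \left(\frac{329}{26}\right)^{2} = \frac{108241}{676}$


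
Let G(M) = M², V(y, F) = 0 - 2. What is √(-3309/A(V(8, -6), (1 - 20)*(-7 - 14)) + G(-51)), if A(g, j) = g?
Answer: √17022/2 ≈ 65.234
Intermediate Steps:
V(y, F) = -2
√(-3309/A(V(8, -6), (1 - 20)*(-7 - 14)) + G(-51)) = √(-3309/(-2) + (-51)²) = √(-3309*(-½) + 2601) = √(3309/2 + 2601) = √(8511/2) = √17022/2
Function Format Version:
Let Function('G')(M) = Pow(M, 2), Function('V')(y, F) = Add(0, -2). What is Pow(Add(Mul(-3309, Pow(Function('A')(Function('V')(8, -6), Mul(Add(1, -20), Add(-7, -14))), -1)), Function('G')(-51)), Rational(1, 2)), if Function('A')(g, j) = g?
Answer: Mul(Rational(1, 2), Pow(17022, Rational(1, 2))) ≈ 65.234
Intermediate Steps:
Function('V')(y, F) = -2
Pow(Add(Mul(-3309, Pow(Function('A')(Function('V')(8, -6), Mul(Add(1, -20), Add(-7, -14))), -1)), Function('G')(-51)), Rational(1, 2)) = Pow(Add(Mul(-3309, Pow(-2, -1)), Pow(-51, 2)), Rational(1, 2)) = Pow(Add(Mul(-3309, Rational(-1, 2)), 2601), Rational(1, 2)) = Pow(Add(Rational(3309, 2), 2601), Rational(1, 2)) = Pow(Rational(8511, 2), Rational(1, 2)) = Mul(Rational(1, 2), Pow(17022, Rational(1, 2)))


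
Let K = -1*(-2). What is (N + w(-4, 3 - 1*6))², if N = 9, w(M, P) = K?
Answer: 121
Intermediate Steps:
K = 2
w(M, P) = 2
(N + w(-4, 3 - 1*6))² = (9 + 2)² = 11² = 121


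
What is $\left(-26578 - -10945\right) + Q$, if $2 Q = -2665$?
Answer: $- \frac{33931}{2} \approx -16966.0$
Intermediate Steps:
$Q = - \frac{2665}{2}$ ($Q = \frac{1}{2} \left(-2665\right) = - \frac{2665}{2} \approx -1332.5$)
$\left(-26578 - -10945\right) + Q = \left(-26578 - -10945\right) - \frac{2665}{2} = \left(-26578 + 10945\right) - \frac{2665}{2} = -15633 - \frac{2665}{2} = - \frac{33931}{2}$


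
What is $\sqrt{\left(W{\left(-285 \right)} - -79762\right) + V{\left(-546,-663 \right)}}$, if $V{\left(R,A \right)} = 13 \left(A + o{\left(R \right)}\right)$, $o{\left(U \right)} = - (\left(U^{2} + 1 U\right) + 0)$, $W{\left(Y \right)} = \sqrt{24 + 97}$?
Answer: $2 i \sqrt{949314} \approx 1948.7 i$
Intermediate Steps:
$W{\left(Y \right)} = 11$ ($W{\left(Y \right)} = \sqrt{121} = 11$)
$o{\left(U \right)} = - U - U^{2}$ ($o{\left(U \right)} = - (\left(U^{2} + U\right) + 0) = - (\left(U + U^{2}\right) + 0) = - (U + U^{2}) = - U - U^{2}$)
$V{\left(R,A \right)} = 13 A - 13 R \left(1 + R\right)$ ($V{\left(R,A \right)} = 13 \left(A - R \left(1 + R\right)\right) = 13 A - 13 R \left(1 + R\right)$)
$\sqrt{\left(W{\left(-285 \right)} - -79762\right) + V{\left(-546,-663 \right)}} = \sqrt{\left(11 - -79762\right) + \left(13 \left(-663\right) - - 7098 \left(1 - 546\right)\right)} = \sqrt{\left(11 + 79762\right) - \left(8619 - -3868410\right)} = \sqrt{79773 - 3877029} = \sqrt{-3797256} = 2 i \sqrt{949314}$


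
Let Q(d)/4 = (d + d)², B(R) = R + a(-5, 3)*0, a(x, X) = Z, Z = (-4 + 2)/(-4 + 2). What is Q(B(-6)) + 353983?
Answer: 354559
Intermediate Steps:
Z = 1 (Z = -2/(-2) = -2*(-½) = 1)
a(x, X) = 1
B(R) = R (B(R) = R + 1*0 = R + 0 = R)
Q(d) = 16*d² (Q(d) = 4*(d + d)² = 4*(2*d)² = 4*(4*d²) = 16*d²)
Q(B(-6)) + 353983 = 16*(-6)² + 353983 = 16*36 + 353983 = 576 + 353983 = 354559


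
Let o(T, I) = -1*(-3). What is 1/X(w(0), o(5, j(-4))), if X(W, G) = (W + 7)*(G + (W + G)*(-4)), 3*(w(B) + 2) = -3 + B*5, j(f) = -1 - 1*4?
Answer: 1/12 ≈ 0.083333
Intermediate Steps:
j(f) = -5 (j(f) = -1 - 4 = -5)
w(B) = -3 + 5*B/3 (w(B) = -2 + (-3 + B*5)/3 = -2 + (-3 + 5*B)/3 = -2 + (-1 + 5*B/3) = -3 + 5*B/3)
o(T, I) = 3
X(W, G) = (7 + W)*(-4*W - 3*G) (X(W, G) = (7 + W)*(G + (G + W)*(-4)) = (7 + W)*(G + (-4*G - 4*W)) = (7 + W)*(-4*W - 3*G))
1/X(w(0), o(5, j(-4))) = 1/(-28*(-3 + (5/3)*0) - 21*3 - 4*(-3 + (5/3)*0)² - 3*3*(-3 + (5/3)*0)) = 1/(-28*(-3 + 0) - 63 - 4*(-3 + 0)² - 3*3*(-3 + 0)) = 1/(-28*(-3) - 63 - 4*(-3)² - 3*3*(-3)) = 1/(84 - 63 - 4*9 + 27) = 1/(84 - 63 - 36 + 27) = 1/12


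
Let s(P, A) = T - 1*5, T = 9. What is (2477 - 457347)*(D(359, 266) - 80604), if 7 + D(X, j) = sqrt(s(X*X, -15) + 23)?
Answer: 36667525570 - 1364610*sqrt(3) ≈ 3.6665e+10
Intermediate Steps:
s(P, A) = 4 (s(P, A) = 9 - 1*5 = 9 - 5 = 4)
D(X, j) = -7 + 3*sqrt(3) (D(X, j) = -7 + sqrt(4 + 23) = -7 + sqrt(27) = -7 + 3*sqrt(3))
(2477 - 457347)*(D(359, 266) - 80604) = (2477 - 457347)*((-7 + 3*sqrt(3)) - 80604) = -454870*(-80611 + 3*sqrt(3)) = 36667525570 - 1364610*sqrt(3)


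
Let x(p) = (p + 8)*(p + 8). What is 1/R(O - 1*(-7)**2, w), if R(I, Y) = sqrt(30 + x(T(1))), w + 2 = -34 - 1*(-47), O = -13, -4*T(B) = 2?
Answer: 2*sqrt(345)/345 ≈ 0.10768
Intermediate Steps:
T(B) = -1/2 (T(B) = -1/4*2 = -1/2)
w = 11 (w = -2 + (-34 - 1*(-47)) = -2 + (-34 + 47) = -2 + 13 = 11)
x(p) = (8 + p)**2 (x(p) = (8 + p)*(8 + p) = (8 + p)**2)
R(I, Y) = sqrt(345)/2 (R(I, Y) = sqrt(30 + (8 - 1/2)**2) = sqrt(30 + (15/2)**2) = sqrt(30 + 225/4) = sqrt(345/4) = sqrt(345)/2)
1/R(O - 1*(-7)**2, w) = 1/(sqrt(345)/2) = 2*sqrt(345)/345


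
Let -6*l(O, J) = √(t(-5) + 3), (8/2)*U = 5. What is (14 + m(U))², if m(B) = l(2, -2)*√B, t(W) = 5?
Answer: (84 - √10)²/36 ≈ 181.52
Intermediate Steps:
U = 5/4 (U = (¼)*5 = 5/4 ≈ 1.2500)
l(O, J) = -√2/3 (l(O, J) = -√(5 + 3)/6 = -√2/3)
m(B) = -√2*√B/3 (m(B) = (-√2/3)*√B = -√2*√B/3)
(14 + m(U))² = (14 - √2*√(5/4)/3)² = (14 - √2*√5/2/3)² = (14 - √10/6)²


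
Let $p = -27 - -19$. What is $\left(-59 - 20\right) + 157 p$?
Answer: $-1335$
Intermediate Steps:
$p = -8$ ($p = -27 + 19 = -8$)
$\left(-59 - 20\right) + 157 p = \left(-59 - 20\right) + 157 \left(-8\right) = -79 - 1256 = -1335$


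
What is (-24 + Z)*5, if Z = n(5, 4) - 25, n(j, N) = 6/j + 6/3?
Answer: -229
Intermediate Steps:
n(j, N) = 2 + 6/j (n(j, N) = 6/j + 6*(⅓) = 6/j + 2 = 2 + 6/j)
Z = -109/5 (Z = (2 + 6/5) - 25 = 16/5 - 25 = -109/5 ≈ -21.800)
(-24 + Z)*5 = (-24 - 109/5)*5 = -229/5*5 = -229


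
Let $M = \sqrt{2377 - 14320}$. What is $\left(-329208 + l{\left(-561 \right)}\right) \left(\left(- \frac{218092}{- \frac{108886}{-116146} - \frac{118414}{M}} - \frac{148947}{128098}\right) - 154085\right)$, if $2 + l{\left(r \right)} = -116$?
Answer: $\frac{153694191911069648853458883414578857}{3028777049860216550171459} - \frac{86047564920956197917463056 i \sqrt{1327}}{47288436195104007091} \approx 5.0745 \cdot 10^{10} - 6.6286 \cdot 10^{7} i$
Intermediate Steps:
$M = 3 i \sqrt{1327}$ ($M = \sqrt{-11943} = 3 i \sqrt{1327} \approx 109.28 i$)
$l{\left(r \right)} = -118$ ($l{\left(r \right)} = -2 - 116 = -118$)
$\left(-329208 + l{\left(-561 \right)}\right) \left(\left(- \frac{218092}{- \frac{108886}{-116146} - \frac{118414}{M}} - \frac{148947}{128098}\right) - 154085\right) = \left(-329208 - 118\right) \left(\left(- \frac{218092}{- \frac{108886}{-116146} - \frac{118414}{3 i \sqrt{1327}}} - \frac{148947}{128098}\right) - 154085\right) = - 329326 \left(\left(- \frac{218092}{\left(-108886\right) \left(- \frac{1}{116146}\right) - 118414 \left(- \frac{i \sqrt{1327}}{3981}\right)} - \frac{148947}{128098}\right) - 154085\right) = - 329326 \left(\left(- \frac{218092}{\frac{54443}{58073} + \frac{118414 i \sqrt{1327}}{3981}} - \frac{148947}{128098}\right) - 154085\right) = - 329326 \left(\left(- \frac{148947}{128098} - \frac{218092}{\frac{54443}{58073} + \frac{118414 i \sqrt{1327}}{3981}}\right) - 154085\right) = - 329326 \left(- \frac{19738129277}{128098} - \frac{218092}{\frac{54443}{58073} + \frac{118414 i \sqrt{1327}}{3981}}\right) = \frac{3250139581138651}{64049} + \frac{71823365992}{\frac{54443}{58073} + \frac{118414 i \sqrt{1327}}{3981}}$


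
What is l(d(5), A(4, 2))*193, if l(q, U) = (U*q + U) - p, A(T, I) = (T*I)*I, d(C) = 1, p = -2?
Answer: 6562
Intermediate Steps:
A(T, I) = T*I² (A(T, I) = (I*T)*I = T*I²)
l(q, U) = 2 + U + U*q (l(q, U) = (U*q + U) - 1*(-2) = (U + U*q) + 2 = 2 + U + U*q)
l(d(5), A(4, 2))*193 = (2 + 4*2² + (4*2²)*1)*193 = (2 + 4*4 + (4*4)*1)*193 = (2 + 16 + 16*1)*193 = (2 + 16 + 16)*193 = 34*193 = 6562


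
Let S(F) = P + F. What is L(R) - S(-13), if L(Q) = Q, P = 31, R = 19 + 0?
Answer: 1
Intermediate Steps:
R = 19
S(F) = 31 + F
L(R) - S(-13) = 19 - (31 - 13) = 19 - 1*18 = 19 - 18 = 1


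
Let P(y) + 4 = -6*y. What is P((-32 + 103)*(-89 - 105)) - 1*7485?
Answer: 75155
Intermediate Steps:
P(y) = -4 - 6*y
P((-32 + 103)*(-89 - 105)) - 1*7485 = (-4 - 6*(-32 + 103)*(-89 - 105)) - 1*7485 = (-4 - 426*(-194)) - 7485 = (-4 - 6*(-13774)) - 7485 = (-4 + 82644) - 7485 = 82640 - 7485 = 75155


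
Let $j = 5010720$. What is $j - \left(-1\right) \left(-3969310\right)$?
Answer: $1041410$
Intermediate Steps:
$j - \left(-1\right) \left(-3969310\right) = 5010720 - \left(-1\right) \left(-3969310\right) = 5010720 - 3969310 = 1041410$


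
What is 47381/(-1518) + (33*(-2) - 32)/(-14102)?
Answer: -30364459/973038 ≈ -31.206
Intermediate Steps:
47381/(-1518) + (33*(-2) - 32)/(-14102) = 47381*(-1/1518) + (-66 - 32)*(-1/14102) = -47381/1518 - 98*(-1/14102) = -47381/1518 + 49/7051 = -30364459/973038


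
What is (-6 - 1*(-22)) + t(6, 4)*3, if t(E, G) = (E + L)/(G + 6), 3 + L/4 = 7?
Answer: 113/5 ≈ 22.600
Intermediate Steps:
L = 16 (L = -12 + 4*7 = -12 + 28 = 16)
t(E, G) = (16 + E)/(6 + G) (t(E, G) = (E + 16)/(G + 6) = (16 + E)/(6 + G))
(-6 - 1*(-22)) + t(6, 4)*3 = (-6 - 1*(-22)) + ((16 + 6)/(6 + 4))*3 = (-6 + 22) + (22/10)*3 = 16 + ((⅒)*22)*3 = 16 + (11/5)*3 = 16 + 33/5 = 113/5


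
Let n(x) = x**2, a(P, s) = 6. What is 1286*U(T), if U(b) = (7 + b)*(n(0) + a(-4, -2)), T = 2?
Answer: 69444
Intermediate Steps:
U(b) = 42 + 6*b (U(b) = (7 + b)*(0**2 + 6) = (7 + b)*(0 + 6) = (7 + b)*6 = 42 + 6*b)
1286*U(T) = 1286*(42 + 6*2) = 1286*(42 + 12) = 1286*54 = 69444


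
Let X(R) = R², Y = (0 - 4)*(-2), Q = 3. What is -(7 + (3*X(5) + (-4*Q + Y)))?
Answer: -78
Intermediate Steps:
Y = 8 (Y = -4*(-2) = 8)
-(7 + (3*X(5) + (-4*Q + Y))) = -(7 + (3*5² + (-4*3 + 8))) = -(7 + (3*25 + (-12 + 8))) = -(7 + (75 - 4)) = -(7 + 71) = -1*78 = -78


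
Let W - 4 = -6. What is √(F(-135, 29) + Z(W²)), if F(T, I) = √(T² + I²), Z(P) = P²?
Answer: √(16 + √19066) ≈ 12.413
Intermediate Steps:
W = -2 (W = 4 - 6 = -2)
F(T, I) = √(I² + T²)
√(F(-135, 29) + Z(W²)) = √(√(29² + (-135)²) + ((-2)²)²) = √(√(841 + 18225) + 4²) = √(√19066 + 16) = √(16 + √19066)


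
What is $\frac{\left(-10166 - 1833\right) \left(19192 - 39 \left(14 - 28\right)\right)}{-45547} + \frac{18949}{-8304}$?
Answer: $\frac{1965825249545}{378222288} \approx 5197.5$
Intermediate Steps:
$\frac{\left(-10166 - 1833\right) \left(19192 - 39 \left(14 - 28\right)\right)}{-45547} + \frac{18949}{-8304} = - 11999 \left(19192 - -546\right) \left(- \frac{1}{45547}\right) + 18949 \left(- \frac{1}{8304}\right) = - 11999 \left(19192 + 546\right) \left(- \frac{1}{45547}\right) - \frac{18949}{8304} = \left(-11999\right) 19738 \left(- \frac{1}{45547}\right) - \frac{18949}{8304} = \left(-236836262\right) \left(- \frac{1}{45547}\right) - \frac{18949}{8304} = \frac{236836262}{45547} - \frac{18949}{8304} = \frac{1965825249545}{378222288}$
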